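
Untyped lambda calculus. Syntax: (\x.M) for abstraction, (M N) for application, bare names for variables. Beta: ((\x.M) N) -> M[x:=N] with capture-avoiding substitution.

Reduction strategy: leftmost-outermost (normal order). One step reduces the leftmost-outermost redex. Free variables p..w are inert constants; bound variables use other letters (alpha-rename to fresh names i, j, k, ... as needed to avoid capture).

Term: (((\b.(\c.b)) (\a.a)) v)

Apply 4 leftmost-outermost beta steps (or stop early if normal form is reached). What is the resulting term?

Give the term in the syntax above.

Answer: (\a.a)

Derivation:
Step 0: (((\b.(\c.b)) (\a.a)) v)
Step 1: ((\c.(\a.a)) v)
Step 2: (\a.a)
Step 3: (normal form reached)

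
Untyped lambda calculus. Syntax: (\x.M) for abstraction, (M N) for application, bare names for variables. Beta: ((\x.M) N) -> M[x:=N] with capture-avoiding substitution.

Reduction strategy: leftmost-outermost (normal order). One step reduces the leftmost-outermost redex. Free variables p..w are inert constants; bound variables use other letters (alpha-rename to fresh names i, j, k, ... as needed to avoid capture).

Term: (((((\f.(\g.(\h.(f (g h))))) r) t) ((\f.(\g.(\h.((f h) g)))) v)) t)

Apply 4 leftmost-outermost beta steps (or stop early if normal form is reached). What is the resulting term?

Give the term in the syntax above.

Answer: ((r (t (\g.(\h.((v h) g))))) t)

Derivation:
Step 0: (((((\f.(\g.(\h.(f (g h))))) r) t) ((\f.(\g.(\h.((f h) g)))) v)) t)
Step 1: ((((\g.(\h.(r (g h)))) t) ((\f.(\g.(\h.((f h) g)))) v)) t)
Step 2: (((\h.(r (t h))) ((\f.(\g.(\h.((f h) g)))) v)) t)
Step 3: ((r (t ((\f.(\g.(\h.((f h) g)))) v))) t)
Step 4: ((r (t (\g.(\h.((v h) g))))) t)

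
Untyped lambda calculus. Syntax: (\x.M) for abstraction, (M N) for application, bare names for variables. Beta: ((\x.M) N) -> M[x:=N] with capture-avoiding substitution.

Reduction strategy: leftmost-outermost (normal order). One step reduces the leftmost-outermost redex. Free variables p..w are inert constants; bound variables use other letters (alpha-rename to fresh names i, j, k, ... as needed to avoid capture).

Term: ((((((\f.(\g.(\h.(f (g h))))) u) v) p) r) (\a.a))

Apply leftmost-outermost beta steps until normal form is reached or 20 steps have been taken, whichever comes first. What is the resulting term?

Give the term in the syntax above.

Answer: (((u (v p)) r) (\a.a))

Derivation:
Step 0: ((((((\f.(\g.(\h.(f (g h))))) u) v) p) r) (\a.a))
Step 1: (((((\g.(\h.(u (g h)))) v) p) r) (\a.a))
Step 2: ((((\h.(u (v h))) p) r) (\a.a))
Step 3: (((u (v p)) r) (\a.a))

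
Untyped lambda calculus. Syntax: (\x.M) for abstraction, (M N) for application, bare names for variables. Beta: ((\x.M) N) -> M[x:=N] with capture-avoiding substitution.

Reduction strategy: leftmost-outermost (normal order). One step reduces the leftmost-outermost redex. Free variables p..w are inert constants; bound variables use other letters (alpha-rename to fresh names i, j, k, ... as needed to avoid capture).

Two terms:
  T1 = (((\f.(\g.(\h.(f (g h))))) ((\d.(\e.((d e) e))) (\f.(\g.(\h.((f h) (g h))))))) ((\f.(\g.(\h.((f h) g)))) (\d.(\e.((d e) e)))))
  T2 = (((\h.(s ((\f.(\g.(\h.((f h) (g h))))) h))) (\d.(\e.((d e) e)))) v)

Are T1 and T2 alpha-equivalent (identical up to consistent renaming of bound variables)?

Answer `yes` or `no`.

Answer: no

Derivation:
Term 1: (((\f.(\g.(\h.(f (g h))))) ((\d.(\e.((d e) e))) (\f.(\g.(\h.((f h) (g h))))))) ((\f.(\g.(\h.((f h) g)))) (\d.(\e.((d e) e)))))
Term 2: (((\h.(s ((\f.(\g.(\h.((f h) (g h))))) h))) (\d.(\e.((d e) e)))) v)
Alpha-equivalence: compare structure up to binder renaming.
Result: False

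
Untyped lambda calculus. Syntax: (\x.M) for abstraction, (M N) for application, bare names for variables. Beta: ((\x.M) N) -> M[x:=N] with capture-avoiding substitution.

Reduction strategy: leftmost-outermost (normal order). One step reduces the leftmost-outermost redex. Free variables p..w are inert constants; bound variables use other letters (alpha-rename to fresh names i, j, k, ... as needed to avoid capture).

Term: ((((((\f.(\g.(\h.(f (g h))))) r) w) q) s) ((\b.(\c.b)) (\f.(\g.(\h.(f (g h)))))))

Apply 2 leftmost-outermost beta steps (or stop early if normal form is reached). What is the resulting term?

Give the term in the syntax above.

Answer: ((((\h.(r (w h))) q) s) ((\b.(\c.b)) (\f.(\g.(\h.(f (g h)))))))

Derivation:
Step 0: ((((((\f.(\g.(\h.(f (g h))))) r) w) q) s) ((\b.(\c.b)) (\f.(\g.(\h.(f (g h)))))))
Step 1: (((((\g.(\h.(r (g h)))) w) q) s) ((\b.(\c.b)) (\f.(\g.(\h.(f (g h)))))))
Step 2: ((((\h.(r (w h))) q) s) ((\b.(\c.b)) (\f.(\g.(\h.(f (g h)))))))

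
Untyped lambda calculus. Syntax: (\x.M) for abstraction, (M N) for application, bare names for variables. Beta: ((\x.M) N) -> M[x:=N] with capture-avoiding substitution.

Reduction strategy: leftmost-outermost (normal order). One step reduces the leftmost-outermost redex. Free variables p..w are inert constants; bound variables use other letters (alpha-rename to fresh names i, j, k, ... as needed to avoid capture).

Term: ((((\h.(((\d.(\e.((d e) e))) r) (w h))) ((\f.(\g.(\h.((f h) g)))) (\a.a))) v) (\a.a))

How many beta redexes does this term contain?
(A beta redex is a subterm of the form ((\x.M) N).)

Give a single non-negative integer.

Term: ((((\h.(((\d.(\e.((d e) e))) r) (w h))) ((\f.(\g.(\h.((f h) g)))) (\a.a))) v) (\a.a))
  Redex: ((\h.(((\d.(\e.((d e) e))) r) (w h))) ((\f.(\g.(\h.((f h) g)))) (\a.a)))
  Redex: ((\d.(\e.((d e) e))) r)
  Redex: ((\f.(\g.(\h.((f h) g)))) (\a.a))
Total redexes: 3

Answer: 3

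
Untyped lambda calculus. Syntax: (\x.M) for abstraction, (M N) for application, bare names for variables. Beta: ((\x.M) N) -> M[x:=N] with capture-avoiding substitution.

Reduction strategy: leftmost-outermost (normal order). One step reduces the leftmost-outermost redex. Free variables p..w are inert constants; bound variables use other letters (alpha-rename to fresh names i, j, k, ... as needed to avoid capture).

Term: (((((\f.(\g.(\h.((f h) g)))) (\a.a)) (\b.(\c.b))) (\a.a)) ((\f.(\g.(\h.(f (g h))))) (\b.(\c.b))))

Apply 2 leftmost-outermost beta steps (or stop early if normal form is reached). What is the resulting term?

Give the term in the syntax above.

Step 0: (((((\f.(\g.(\h.((f h) g)))) (\a.a)) (\b.(\c.b))) (\a.a)) ((\f.(\g.(\h.(f (g h))))) (\b.(\c.b))))
Step 1: ((((\g.(\h.(((\a.a) h) g))) (\b.(\c.b))) (\a.a)) ((\f.(\g.(\h.(f (g h))))) (\b.(\c.b))))
Step 2: (((\h.(((\a.a) h) (\b.(\c.b)))) (\a.a)) ((\f.(\g.(\h.(f (g h))))) (\b.(\c.b))))

Answer: (((\h.(((\a.a) h) (\b.(\c.b)))) (\a.a)) ((\f.(\g.(\h.(f (g h))))) (\b.(\c.b))))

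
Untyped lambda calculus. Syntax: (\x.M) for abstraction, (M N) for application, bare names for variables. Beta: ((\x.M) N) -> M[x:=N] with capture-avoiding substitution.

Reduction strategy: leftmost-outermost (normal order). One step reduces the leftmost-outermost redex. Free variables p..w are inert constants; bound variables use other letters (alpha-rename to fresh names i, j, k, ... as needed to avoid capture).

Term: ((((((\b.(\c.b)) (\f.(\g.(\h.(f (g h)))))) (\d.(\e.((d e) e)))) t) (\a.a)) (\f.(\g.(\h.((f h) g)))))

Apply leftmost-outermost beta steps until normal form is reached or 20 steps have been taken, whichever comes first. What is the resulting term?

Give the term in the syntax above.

Answer: (t (\f.(\g.(\h.((f h) g)))))

Derivation:
Step 0: ((((((\b.(\c.b)) (\f.(\g.(\h.(f (g h)))))) (\d.(\e.((d e) e)))) t) (\a.a)) (\f.(\g.(\h.((f h) g)))))
Step 1: (((((\c.(\f.(\g.(\h.(f (g h)))))) (\d.(\e.((d e) e)))) t) (\a.a)) (\f.(\g.(\h.((f h) g)))))
Step 2: ((((\f.(\g.(\h.(f (g h))))) t) (\a.a)) (\f.(\g.(\h.((f h) g)))))
Step 3: (((\g.(\h.(t (g h)))) (\a.a)) (\f.(\g.(\h.((f h) g)))))
Step 4: ((\h.(t ((\a.a) h))) (\f.(\g.(\h.((f h) g)))))
Step 5: (t ((\a.a) (\f.(\g.(\h.((f h) g))))))
Step 6: (t (\f.(\g.(\h.((f h) g)))))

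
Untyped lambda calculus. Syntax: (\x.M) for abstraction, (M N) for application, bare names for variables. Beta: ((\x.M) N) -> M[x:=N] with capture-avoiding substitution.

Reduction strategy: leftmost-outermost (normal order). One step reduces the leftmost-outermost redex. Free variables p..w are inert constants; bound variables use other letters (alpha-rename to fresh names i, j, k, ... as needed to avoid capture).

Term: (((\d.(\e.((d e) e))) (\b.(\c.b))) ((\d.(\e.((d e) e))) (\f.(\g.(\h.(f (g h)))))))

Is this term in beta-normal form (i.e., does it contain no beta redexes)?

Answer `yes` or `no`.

Answer: no

Derivation:
Term: (((\d.(\e.((d e) e))) (\b.(\c.b))) ((\d.(\e.((d e) e))) (\f.(\g.(\h.(f (g h)))))))
Found 2 beta redex(es).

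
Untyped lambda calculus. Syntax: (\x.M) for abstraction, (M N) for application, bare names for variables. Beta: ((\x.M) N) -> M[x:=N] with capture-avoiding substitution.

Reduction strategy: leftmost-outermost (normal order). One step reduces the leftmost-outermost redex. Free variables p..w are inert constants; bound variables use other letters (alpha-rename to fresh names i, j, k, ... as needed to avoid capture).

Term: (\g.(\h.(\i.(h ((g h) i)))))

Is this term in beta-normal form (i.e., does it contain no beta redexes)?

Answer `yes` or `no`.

Term: (\g.(\h.(\i.(h ((g h) i)))))
No beta redexes found.

Answer: yes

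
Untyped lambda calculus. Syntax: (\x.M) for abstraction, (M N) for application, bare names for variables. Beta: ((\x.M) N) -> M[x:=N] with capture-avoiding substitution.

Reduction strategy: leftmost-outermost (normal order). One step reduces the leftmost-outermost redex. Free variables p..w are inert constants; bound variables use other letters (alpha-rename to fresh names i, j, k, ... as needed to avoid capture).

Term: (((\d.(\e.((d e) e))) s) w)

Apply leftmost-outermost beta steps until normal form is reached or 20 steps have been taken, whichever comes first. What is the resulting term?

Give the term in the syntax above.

Answer: ((s w) w)

Derivation:
Step 0: (((\d.(\e.((d e) e))) s) w)
Step 1: ((\e.((s e) e)) w)
Step 2: ((s w) w)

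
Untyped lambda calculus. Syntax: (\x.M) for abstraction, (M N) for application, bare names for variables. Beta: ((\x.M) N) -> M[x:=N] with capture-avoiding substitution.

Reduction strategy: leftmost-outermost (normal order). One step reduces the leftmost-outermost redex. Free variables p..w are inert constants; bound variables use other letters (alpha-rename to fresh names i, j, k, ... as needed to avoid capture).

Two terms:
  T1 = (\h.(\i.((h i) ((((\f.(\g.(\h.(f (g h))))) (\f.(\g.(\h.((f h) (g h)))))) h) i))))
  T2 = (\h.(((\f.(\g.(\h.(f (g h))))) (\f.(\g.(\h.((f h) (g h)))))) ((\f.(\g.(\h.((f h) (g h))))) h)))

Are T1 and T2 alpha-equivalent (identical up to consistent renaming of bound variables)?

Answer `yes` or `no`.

Term 1: (\h.(\i.((h i) ((((\f.(\g.(\h.(f (g h))))) (\f.(\g.(\h.((f h) (g h)))))) h) i))))
Term 2: (\h.(((\f.(\g.(\h.(f (g h))))) (\f.(\g.(\h.((f h) (g h)))))) ((\f.(\g.(\h.((f h) (g h))))) h)))
Alpha-equivalence: compare structure up to binder renaming.
Result: False

Answer: no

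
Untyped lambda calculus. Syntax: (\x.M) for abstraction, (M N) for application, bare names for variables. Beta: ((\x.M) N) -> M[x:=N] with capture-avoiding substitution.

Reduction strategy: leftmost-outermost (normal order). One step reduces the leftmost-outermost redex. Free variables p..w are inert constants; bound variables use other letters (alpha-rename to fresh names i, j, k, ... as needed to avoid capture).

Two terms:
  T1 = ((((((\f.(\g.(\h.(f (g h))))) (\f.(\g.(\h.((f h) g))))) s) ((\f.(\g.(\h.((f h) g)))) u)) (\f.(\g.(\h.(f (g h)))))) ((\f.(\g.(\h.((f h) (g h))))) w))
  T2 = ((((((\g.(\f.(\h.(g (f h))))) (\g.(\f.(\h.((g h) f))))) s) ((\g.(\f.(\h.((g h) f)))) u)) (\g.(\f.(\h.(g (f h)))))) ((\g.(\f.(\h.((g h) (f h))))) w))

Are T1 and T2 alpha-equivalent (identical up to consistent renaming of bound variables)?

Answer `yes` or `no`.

Term 1: ((((((\f.(\g.(\h.(f (g h))))) (\f.(\g.(\h.((f h) g))))) s) ((\f.(\g.(\h.((f h) g)))) u)) (\f.(\g.(\h.(f (g h)))))) ((\f.(\g.(\h.((f h) (g h))))) w))
Term 2: ((((((\g.(\f.(\h.(g (f h))))) (\g.(\f.(\h.((g h) f))))) s) ((\g.(\f.(\h.((g h) f)))) u)) (\g.(\f.(\h.(g (f h)))))) ((\g.(\f.(\h.((g h) (f h))))) w))
Alpha-equivalence: compare structure up to binder renaming.
Result: True

Answer: yes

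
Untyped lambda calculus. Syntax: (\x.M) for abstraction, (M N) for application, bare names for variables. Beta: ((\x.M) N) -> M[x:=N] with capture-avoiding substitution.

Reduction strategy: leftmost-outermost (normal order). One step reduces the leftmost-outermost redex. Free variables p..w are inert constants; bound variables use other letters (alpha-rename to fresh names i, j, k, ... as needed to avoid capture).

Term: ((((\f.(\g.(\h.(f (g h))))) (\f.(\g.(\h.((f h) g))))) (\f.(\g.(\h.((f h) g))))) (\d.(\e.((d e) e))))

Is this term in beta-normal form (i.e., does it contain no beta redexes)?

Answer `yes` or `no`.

Term: ((((\f.(\g.(\h.(f (g h))))) (\f.(\g.(\h.((f h) g))))) (\f.(\g.(\h.((f h) g))))) (\d.(\e.((d e) e))))
Found 1 beta redex(es).

Answer: no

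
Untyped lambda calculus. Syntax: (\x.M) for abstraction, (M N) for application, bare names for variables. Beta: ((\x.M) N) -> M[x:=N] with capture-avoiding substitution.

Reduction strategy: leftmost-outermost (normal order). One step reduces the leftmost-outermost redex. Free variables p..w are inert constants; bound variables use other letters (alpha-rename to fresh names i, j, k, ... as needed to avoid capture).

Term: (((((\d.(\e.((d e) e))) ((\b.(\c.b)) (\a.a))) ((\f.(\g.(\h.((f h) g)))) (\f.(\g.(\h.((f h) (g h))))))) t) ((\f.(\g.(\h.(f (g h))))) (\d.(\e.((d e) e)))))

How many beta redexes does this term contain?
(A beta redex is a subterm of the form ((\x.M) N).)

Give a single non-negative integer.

Term: (((((\d.(\e.((d e) e))) ((\b.(\c.b)) (\a.a))) ((\f.(\g.(\h.((f h) g)))) (\f.(\g.(\h.((f h) (g h))))))) t) ((\f.(\g.(\h.(f (g h))))) (\d.(\e.((d e) e)))))
  Redex: ((\d.(\e.((d e) e))) ((\b.(\c.b)) (\a.a)))
  Redex: ((\b.(\c.b)) (\a.a))
  Redex: ((\f.(\g.(\h.((f h) g)))) (\f.(\g.(\h.((f h) (g h))))))
  Redex: ((\f.(\g.(\h.(f (g h))))) (\d.(\e.((d e) e))))
Total redexes: 4

Answer: 4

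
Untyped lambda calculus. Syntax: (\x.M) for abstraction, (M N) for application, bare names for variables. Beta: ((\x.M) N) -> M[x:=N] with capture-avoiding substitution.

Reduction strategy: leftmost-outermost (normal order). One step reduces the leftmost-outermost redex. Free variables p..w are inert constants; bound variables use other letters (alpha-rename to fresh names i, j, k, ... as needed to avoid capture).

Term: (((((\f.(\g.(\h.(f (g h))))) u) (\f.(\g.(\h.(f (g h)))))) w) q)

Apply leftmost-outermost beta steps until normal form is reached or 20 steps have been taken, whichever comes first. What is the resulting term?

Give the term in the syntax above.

Step 0: (((((\f.(\g.(\h.(f (g h))))) u) (\f.(\g.(\h.(f (g h)))))) w) q)
Step 1: ((((\g.(\h.(u (g h)))) (\f.(\g.(\h.(f (g h)))))) w) q)
Step 2: (((\h.(u ((\f.(\g.(\h.(f (g h))))) h))) w) q)
Step 3: ((u ((\f.(\g.(\h.(f (g h))))) w)) q)
Step 4: ((u (\g.(\h.(w (g h))))) q)

Answer: ((u (\g.(\h.(w (g h))))) q)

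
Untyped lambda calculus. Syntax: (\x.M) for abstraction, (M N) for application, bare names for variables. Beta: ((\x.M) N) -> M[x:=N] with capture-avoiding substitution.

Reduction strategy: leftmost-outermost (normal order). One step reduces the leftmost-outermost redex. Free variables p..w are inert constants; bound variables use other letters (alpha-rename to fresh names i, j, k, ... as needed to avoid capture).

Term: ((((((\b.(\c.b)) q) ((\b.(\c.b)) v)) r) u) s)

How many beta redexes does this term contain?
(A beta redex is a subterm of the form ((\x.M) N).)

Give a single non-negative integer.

Term: ((((((\b.(\c.b)) q) ((\b.(\c.b)) v)) r) u) s)
  Redex: ((\b.(\c.b)) q)
  Redex: ((\b.(\c.b)) v)
Total redexes: 2

Answer: 2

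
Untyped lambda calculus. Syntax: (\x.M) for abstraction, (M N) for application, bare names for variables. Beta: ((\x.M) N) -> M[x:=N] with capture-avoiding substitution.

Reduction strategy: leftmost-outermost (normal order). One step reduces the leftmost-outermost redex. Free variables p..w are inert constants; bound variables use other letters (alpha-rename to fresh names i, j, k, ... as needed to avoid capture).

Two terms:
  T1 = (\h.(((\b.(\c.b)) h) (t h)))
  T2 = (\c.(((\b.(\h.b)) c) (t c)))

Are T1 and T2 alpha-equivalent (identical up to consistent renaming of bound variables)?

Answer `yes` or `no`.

Answer: yes

Derivation:
Term 1: (\h.(((\b.(\c.b)) h) (t h)))
Term 2: (\c.(((\b.(\h.b)) c) (t c)))
Alpha-equivalence: compare structure up to binder renaming.
Result: True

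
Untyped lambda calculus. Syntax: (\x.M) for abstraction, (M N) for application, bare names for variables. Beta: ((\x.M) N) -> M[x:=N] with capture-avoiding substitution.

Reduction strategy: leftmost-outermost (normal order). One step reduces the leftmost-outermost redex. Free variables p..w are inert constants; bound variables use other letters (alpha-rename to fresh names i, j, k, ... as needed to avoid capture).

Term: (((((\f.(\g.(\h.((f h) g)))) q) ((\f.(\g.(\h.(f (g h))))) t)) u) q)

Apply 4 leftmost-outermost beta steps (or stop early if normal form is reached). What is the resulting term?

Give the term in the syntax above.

Step 0: (((((\f.(\g.(\h.((f h) g)))) q) ((\f.(\g.(\h.(f (g h))))) t)) u) q)
Step 1: ((((\g.(\h.((q h) g))) ((\f.(\g.(\h.(f (g h))))) t)) u) q)
Step 2: (((\h.((q h) ((\f.(\g.(\h.(f (g h))))) t))) u) q)
Step 3: (((q u) ((\f.(\g.(\h.(f (g h))))) t)) q)
Step 4: (((q u) (\g.(\h.(t (g h))))) q)

Answer: (((q u) (\g.(\h.(t (g h))))) q)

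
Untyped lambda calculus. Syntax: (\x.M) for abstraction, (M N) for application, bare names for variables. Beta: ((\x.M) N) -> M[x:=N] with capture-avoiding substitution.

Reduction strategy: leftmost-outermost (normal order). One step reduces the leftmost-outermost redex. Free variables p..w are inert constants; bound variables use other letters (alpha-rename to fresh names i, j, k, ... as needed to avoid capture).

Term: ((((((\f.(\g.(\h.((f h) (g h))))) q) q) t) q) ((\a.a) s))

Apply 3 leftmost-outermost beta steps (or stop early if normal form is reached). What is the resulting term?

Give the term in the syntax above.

Step 0: ((((((\f.(\g.(\h.((f h) (g h))))) q) q) t) q) ((\a.a) s))
Step 1: (((((\g.(\h.((q h) (g h)))) q) t) q) ((\a.a) s))
Step 2: ((((\h.((q h) (q h))) t) q) ((\a.a) s))
Step 3: ((((q t) (q t)) q) ((\a.a) s))

Answer: ((((q t) (q t)) q) ((\a.a) s))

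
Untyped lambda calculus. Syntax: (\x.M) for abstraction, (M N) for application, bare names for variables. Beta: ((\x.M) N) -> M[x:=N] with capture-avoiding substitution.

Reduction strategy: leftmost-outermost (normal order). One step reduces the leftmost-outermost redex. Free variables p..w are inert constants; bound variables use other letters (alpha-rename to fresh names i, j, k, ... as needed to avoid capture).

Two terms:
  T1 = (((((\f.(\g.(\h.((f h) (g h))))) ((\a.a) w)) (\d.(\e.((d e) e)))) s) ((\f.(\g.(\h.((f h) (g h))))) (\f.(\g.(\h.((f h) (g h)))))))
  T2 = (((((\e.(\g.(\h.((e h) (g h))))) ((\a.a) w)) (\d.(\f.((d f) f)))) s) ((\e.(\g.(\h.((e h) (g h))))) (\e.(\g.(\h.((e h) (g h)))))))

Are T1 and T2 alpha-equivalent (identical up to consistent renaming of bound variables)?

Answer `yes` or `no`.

Answer: yes

Derivation:
Term 1: (((((\f.(\g.(\h.((f h) (g h))))) ((\a.a) w)) (\d.(\e.((d e) e)))) s) ((\f.(\g.(\h.((f h) (g h))))) (\f.(\g.(\h.((f h) (g h)))))))
Term 2: (((((\e.(\g.(\h.((e h) (g h))))) ((\a.a) w)) (\d.(\f.((d f) f)))) s) ((\e.(\g.(\h.((e h) (g h))))) (\e.(\g.(\h.((e h) (g h)))))))
Alpha-equivalence: compare structure up to binder renaming.
Result: True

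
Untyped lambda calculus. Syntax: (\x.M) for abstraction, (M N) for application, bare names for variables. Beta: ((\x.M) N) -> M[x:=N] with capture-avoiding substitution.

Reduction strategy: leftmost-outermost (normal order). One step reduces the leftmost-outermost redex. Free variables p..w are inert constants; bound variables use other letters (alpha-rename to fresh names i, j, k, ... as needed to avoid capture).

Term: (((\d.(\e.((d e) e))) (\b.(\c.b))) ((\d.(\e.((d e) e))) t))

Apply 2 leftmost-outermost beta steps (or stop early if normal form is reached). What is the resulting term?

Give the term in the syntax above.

Step 0: (((\d.(\e.((d e) e))) (\b.(\c.b))) ((\d.(\e.((d e) e))) t))
Step 1: ((\e.(((\b.(\c.b)) e) e)) ((\d.(\e.((d e) e))) t))
Step 2: (((\b.(\c.b)) ((\d.(\e.((d e) e))) t)) ((\d.(\e.((d e) e))) t))

Answer: (((\b.(\c.b)) ((\d.(\e.((d e) e))) t)) ((\d.(\e.((d e) e))) t))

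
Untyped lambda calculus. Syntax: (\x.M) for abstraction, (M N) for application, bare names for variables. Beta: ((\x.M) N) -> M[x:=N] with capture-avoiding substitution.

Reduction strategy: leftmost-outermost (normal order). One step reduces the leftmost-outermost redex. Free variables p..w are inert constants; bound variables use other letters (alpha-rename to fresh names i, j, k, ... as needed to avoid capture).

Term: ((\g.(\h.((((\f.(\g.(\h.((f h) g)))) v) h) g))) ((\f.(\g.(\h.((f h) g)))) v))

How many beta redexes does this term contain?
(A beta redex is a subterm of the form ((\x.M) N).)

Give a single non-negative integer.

Answer: 3

Derivation:
Term: ((\g.(\h.((((\f.(\g.(\h.((f h) g)))) v) h) g))) ((\f.(\g.(\h.((f h) g)))) v))
  Redex: ((\g.(\h.((((\f.(\g.(\h.((f h) g)))) v) h) g))) ((\f.(\g.(\h.((f h) g)))) v))
  Redex: ((\f.(\g.(\h.((f h) g)))) v)
  Redex: ((\f.(\g.(\h.((f h) g)))) v)
Total redexes: 3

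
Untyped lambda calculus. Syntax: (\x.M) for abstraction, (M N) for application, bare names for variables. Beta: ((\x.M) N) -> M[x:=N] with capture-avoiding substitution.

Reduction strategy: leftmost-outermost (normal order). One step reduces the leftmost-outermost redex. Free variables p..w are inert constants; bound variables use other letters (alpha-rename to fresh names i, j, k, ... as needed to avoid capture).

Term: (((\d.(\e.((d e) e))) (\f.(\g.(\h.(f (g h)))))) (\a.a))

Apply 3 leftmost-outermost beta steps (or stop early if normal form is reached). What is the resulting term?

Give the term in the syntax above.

Answer: ((\g.(\h.((\a.a) (g h)))) (\a.a))

Derivation:
Step 0: (((\d.(\e.((d e) e))) (\f.(\g.(\h.(f (g h)))))) (\a.a))
Step 1: ((\e.(((\f.(\g.(\h.(f (g h))))) e) e)) (\a.a))
Step 2: (((\f.(\g.(\h.(f (g h))))) (\a.a)) (\a.a))
Step 3: ((\g.(\h.((\a.a) (g h)))) (\a.a))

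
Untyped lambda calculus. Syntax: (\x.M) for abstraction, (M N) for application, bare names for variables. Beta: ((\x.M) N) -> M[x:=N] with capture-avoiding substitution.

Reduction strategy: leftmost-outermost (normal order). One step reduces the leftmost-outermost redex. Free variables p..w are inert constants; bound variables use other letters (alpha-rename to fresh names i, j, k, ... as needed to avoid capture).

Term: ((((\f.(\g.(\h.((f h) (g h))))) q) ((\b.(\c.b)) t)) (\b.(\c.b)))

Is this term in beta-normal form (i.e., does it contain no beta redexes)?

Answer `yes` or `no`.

Answer: no

Derivation:
Term: ((((\f.(\g.(\h.((f h) (g h))))) q) ((\b.(\c.b)) t)) (\b.(\c.b)))
Found 2 beta redex(es).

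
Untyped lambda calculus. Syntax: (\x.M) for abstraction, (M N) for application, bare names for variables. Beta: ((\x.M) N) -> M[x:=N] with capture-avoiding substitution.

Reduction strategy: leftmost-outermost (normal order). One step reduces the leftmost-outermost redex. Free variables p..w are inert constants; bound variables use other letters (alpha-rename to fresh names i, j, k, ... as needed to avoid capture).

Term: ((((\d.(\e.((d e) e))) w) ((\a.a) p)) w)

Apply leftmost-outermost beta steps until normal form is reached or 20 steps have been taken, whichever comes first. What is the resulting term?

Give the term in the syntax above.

Answer: (((w p) p) w)

Derivation:
Step 0: ((((\d.(\e.((d e) e))) w) ((\a.a) p)) w)
Step 1: (((\e.((w e) e)) ((\a.a) p)) w)
Step 2: (((w ((\a.a) p)) ((\a.a) p)) w)
Step 3: (((w p) ((\a.a) p)) w)
Step 4: (((w p) p) w)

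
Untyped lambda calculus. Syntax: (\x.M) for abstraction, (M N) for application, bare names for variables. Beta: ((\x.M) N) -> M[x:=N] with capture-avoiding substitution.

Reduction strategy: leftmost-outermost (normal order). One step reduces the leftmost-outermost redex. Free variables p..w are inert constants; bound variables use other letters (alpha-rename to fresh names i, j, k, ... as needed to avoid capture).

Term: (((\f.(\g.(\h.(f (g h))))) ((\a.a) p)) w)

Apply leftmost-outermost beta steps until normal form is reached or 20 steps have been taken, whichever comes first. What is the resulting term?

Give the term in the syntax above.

Step 0: (((\f.(\g.(\h.(f (g h))))) ((\a.a) p)) w)
Step 1: ((\g.(\h.(((\a.a) p) (g h)))) w)
Step 2: (\h.(((\a.a) p) (w h)))
Step 3: (\h.(p (w h)))

Answer: (\h.(p (w h)))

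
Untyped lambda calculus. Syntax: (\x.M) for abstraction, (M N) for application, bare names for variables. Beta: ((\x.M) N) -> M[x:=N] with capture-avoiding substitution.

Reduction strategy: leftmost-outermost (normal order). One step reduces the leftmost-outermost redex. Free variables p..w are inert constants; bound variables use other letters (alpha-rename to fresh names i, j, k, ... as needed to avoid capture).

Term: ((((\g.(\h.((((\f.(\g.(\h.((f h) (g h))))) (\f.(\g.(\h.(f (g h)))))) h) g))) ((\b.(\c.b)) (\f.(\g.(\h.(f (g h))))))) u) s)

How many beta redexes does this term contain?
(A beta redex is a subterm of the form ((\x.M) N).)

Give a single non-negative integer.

Answer: 3

Derivation:
Term: ((((\g.(\h.((((\f.(\g.(\h.((f h) (g h))))) (\f.(\g.(\h.(f (g h)))))) h) g))) ((\b.(\c.b)) (\f.(\g.(\h.(f (g h))))))) u) s)
  Redex: ((\g.(\h.((((\f.(\g.(\h.((f h) (g h))))) (\f.(\g.(\h.(f (g h)))))) h) g))) ((\b.(\c.b)) (\f.(\g.(\h.(f (g h)))))))
  Redex: ((\f.(\g.(\h.((f h) (g h))))) (\f.(\g.(\h.(f (g h))))))
  Redex: ((\b.(\c.b)) (\f.(\g.(\h.(f (g h))))))
Total redexes: 3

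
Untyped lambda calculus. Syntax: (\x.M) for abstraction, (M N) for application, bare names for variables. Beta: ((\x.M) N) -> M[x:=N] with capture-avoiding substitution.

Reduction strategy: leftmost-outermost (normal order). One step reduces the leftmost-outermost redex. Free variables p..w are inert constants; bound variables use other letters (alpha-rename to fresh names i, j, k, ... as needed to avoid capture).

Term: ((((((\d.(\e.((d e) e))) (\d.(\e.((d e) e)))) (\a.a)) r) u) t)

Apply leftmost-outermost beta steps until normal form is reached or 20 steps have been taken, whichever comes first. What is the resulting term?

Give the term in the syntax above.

Step 0: ((((((\d.(\e.((d e) e))) (\d.(\e.((d e) e)))) (\a.a)) r) u) t)
Step 1: (((((\e.(((\d.(\e.((d e) e))) e) e)) (\a.a)) r) u) t)
Step 2: ((((((\d.(\e.((d e) e))) (\a.a)) (\a.a)) r) u) t)
Step 3: (((((\e.(((\a.a) e) e)) (\a.a)) r) u) t)
Step 4: ((((((\a.a) (\a.a)) (\a.a)) r) u) t)
Step 5: (((((\a.a) (\a.a)) r) u) t)
Step 6: ((((\a.a) r) u) t)
Step 7: ((r u) t)

Answer: ((r u) t)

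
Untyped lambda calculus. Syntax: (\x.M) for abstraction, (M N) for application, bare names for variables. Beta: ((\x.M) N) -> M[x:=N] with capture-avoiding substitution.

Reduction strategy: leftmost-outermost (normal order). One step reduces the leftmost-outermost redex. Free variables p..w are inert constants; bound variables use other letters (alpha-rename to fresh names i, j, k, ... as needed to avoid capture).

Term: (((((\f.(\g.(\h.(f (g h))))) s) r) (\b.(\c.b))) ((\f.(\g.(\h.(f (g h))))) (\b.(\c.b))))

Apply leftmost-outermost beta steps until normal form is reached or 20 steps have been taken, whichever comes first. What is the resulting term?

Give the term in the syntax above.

Answer: ((s (r (\b.(\c.b)))) (\g.(\h.(\c.(g h)))))

Derivation:
Step 0: (((((\f.(\g.(\h.(f (g h))))) s) r) (\b.(\c.b))) ((\f.(\g.(\h.(f (g h))))) (\b.(\c.b))))
Step 1: ((((\g.(\h.(s (g h)))) r) (\b.(\c.b))) ((\f.(\g.(\h.(f (g h))))) (\b.(\c.b))))
Step 2: (((\h.(s (r h))) (\b.(\c.b))) ((\f.(\g.(\h.(f (g h))))) (\b.(\c.b))))
Step 3: ((s (r (\b.(\c.b)))) ((\f.(\g.(\h.(f (g h))))) (\b.(\c.b))))
Step 4: ((s (r (\b.(\c.b)))) (\g.(\h.((\b.(\c.b)) (g h)))))
Step 5: ((s (r (\b.(\c.b)))) (\g.(\h.(\c.(g h)))))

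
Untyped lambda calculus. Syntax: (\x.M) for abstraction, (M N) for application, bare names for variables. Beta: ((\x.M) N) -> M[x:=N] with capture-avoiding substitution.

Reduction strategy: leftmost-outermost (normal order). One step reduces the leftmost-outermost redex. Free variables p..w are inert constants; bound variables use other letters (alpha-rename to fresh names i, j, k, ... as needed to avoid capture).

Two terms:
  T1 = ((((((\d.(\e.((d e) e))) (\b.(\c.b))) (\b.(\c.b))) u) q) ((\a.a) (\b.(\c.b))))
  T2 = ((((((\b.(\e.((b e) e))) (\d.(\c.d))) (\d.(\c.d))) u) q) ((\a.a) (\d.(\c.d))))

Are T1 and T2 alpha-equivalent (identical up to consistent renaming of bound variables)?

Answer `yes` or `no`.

Term 1: ((((((\d.(\e.((d e) e))) (\b.(\c.b))) (\b.(\c.b))) u) q) ((\a.a) (\b.(\c.b))))
Term 2: ((((((\b.(\e.((b e) e))) (\d.(\c.d))) (\d.(\c.d))) u) q) ((\a.a) (\d.(\c.d))))
Alpha-equivalence: compare structure up to binder renaming.
Result: True

Answer: yes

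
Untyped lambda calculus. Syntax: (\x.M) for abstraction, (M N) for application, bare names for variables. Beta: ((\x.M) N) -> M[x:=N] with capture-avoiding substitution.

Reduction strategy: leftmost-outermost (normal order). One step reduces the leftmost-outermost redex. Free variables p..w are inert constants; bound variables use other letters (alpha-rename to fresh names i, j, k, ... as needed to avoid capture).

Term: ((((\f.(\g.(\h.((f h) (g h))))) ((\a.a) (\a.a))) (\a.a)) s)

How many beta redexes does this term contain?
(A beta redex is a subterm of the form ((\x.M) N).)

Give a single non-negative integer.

Answer: 2

Derivation:
Term: ((((\f.(\g.(\h.((f h) (g h))))) ((\a.a) (\a.a))) (\a.a)) s)
  Redex: ((\f.(\g.(\h.((f h) (g h))))) ((\a.a) (\a.a)))
  Redex: ((\a.a) (\a.a))
Total redexes: 2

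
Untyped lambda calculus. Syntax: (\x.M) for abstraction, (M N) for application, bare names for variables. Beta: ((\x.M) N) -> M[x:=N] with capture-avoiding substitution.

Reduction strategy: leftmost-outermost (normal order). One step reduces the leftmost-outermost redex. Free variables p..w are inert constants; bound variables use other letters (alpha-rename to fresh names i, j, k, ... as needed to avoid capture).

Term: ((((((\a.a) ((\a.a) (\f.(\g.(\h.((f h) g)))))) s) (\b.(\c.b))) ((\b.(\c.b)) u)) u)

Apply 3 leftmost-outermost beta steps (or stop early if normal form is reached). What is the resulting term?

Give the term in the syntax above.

Step 0: ((((((\a.a) ((\a.a) (\f.(\g.(\h.((f h) g)))))) s) (\b.(\c.b))) ((\b.(\c.b)) u)) u)
Step 1: ((((((\a.a) (\f.(\g.(\h.((f h) g))))) s) (\b.(\c.b))) ((\b.(\c.b)) u)) u)
Step 2: (((((\f.(\g.(\h.((f h) g)))) s) (\b.(\c.b))) ((\b.(\c.b)) u)) u)
Step 3: ((((\g.(\h.((s h) g))) (\b.(\c.b))) ((\b.(\c.b)) u)) u)

Answer: ((((\g.(\h.((s h) g))) (\b.(\c.b))) ((\b.(\c.b)) u)) u)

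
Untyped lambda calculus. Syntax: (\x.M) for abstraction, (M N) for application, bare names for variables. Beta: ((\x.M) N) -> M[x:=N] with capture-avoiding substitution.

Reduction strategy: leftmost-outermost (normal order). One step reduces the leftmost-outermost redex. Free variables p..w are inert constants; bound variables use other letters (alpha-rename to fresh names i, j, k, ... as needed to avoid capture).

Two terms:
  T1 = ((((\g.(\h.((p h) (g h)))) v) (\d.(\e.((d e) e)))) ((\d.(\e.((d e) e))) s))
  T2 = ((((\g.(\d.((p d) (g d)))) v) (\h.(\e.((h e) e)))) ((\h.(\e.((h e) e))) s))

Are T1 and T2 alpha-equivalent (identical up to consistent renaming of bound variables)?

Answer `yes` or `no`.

Term 1: ((((\g.(\h.((p h) (g h)))) v) (\d.(\e.((d e) e)))) ((\d.(\e.((d e) e))) s))
Term 2: ((((\g.(\d.((p d) (g d)))) v) (\h.(\e.((h e) e)))) ((\h.(\e.((h e) e))) s))
Alpha-equivalence: compare structure up to binder renaming.
Result: True

Answer: yes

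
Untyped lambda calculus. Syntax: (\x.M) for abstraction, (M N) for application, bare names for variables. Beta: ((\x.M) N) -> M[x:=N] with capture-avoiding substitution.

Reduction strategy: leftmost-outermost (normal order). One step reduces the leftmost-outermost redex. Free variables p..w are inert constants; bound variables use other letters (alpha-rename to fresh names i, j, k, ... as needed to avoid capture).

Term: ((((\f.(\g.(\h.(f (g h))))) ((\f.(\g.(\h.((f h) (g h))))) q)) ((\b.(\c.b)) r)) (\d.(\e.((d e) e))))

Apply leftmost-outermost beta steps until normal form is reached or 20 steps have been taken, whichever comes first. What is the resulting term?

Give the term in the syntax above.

Answer: (\h.((q h) (r h)))

Derivation:
Step 0: ((((\f.(\g.(\h.(f (g h))))) ((\f.(\g.(\h.((f h) (g h))))) q)) ((\b.(\c.b)) r)) (\d.(\e.((d e) e))))
Step 1: (((\g.(\h.(((\f.(\g.(\h.((f h) (g h))))) q) (g h)))) ((\b.(\c.b)) r)) (\d.(\e.((d e) e))))
Step 2: ((\h.(((\f.(\g.(\h.((f h) (g h))))) q) (((\b.(\c.b)) r) h))) (\d.(\e.((d e) e))))
Step 3: (((\f.(\g.(\h.((f h) (g h))))) q) (((\b.(\c.b)) r) (\d.(\e.((d e) e)))))
Step 4: ((\g.(\h.((q h) (g h)))) (((\b.(\c.b)) r) (\d.(\e.((d e) e)))))
Step 5: (\h.((q h) ((((\b.(\c.b)) r) (\d.(\e.((d e) e)))) h)))
Step 6: (\h.((q h) (((\c.r) (\d.(\e.((d e) e)))) h)))
Step 7: (\h.((q h) (r h)))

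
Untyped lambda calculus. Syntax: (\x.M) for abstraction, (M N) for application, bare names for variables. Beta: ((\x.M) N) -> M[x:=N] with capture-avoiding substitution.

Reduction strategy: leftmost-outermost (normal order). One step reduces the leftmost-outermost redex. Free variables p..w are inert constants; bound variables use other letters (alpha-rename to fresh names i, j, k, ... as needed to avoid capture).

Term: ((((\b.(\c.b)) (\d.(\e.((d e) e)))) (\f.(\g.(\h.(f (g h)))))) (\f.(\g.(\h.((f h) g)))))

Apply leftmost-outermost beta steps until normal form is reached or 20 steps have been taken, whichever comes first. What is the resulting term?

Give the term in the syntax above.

Answer: (\e.(\h.((e h) e)))

Derivation:
Step 0: ((((\b.(\c.b)) (\d.(\e.((d e) e)))) (\f.(\g.(\h.(f (g h)))))) (\f.(\g.(\h.((f h) g)))))
Step 1: (((\c.(\d.(\e.((d e) e)))) (\f.(\g.(\h.(f (g h)))))) (\f.(\g.(\h.((f h) g)))))
Step 2: ((\d.(\e.((d e) e))) (\f.(\g.(\h.((f h) g)))))
Step 3: (\e.(((\f.(\g.(\h.((f h) g)))) e) e))
Step 4: (\e.((\g.(\h.((e h) g))) e))
Step 5: (\e.(\h.((e h) e)))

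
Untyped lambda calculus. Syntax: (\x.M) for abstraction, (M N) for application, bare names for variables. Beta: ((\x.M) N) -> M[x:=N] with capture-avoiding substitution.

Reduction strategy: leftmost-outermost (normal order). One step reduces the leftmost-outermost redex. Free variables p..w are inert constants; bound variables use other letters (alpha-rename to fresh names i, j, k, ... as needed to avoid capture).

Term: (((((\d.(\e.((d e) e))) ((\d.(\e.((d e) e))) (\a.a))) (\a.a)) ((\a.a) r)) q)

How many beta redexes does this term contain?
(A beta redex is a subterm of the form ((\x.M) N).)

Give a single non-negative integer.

Term: (((((\d.(\e.((d e) e))) ((\d.(\e.((d e) e))) (\a.a))) (\a.a)) ((\a.a) r)) q)
  Redex: ((\d.(\e.((d e) e))) ((\d.(\e.((d e) e))) (\a.a)))
  Redex: ((\d.(\e.((d e) e))) (\a.a))
  Redex: ((\a.a) r)
Total redexes: 3

Answer: 3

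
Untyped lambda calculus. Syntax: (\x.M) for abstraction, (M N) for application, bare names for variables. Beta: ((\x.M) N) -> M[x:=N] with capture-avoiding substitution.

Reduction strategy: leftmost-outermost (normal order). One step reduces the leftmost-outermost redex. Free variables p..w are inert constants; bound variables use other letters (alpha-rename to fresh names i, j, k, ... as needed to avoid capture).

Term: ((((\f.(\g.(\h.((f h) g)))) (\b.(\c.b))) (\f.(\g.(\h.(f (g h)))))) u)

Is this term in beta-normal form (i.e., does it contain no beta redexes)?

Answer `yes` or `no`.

Term: ((((\f.(\g.(\h.((f h) g)))) (\b.(\c.b))) (\f.(\g.(\h.(f (g h)))))) u)
Found 1 beta redex(es).

Answer: no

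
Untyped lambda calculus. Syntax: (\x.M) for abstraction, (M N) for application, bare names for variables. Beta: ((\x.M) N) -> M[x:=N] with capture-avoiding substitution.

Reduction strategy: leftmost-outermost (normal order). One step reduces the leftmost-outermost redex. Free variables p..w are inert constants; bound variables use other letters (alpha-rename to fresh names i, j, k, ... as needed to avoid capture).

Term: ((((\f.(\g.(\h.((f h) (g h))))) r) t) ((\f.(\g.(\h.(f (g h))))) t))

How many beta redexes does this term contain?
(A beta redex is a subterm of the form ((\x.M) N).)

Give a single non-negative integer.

Answer: 2

Derivation:
Term: ((((\f.(\g.(\h.((f h) (g h))))) r) t) ((\f.(\g.(\h.(f (g h))))) t))
  Redex: ((\f.(\g.(\h.((f h) (g h))))) r)
  Redex: ((\f.(\g.(\h.(f (g h))))) t)
Total redexes: 2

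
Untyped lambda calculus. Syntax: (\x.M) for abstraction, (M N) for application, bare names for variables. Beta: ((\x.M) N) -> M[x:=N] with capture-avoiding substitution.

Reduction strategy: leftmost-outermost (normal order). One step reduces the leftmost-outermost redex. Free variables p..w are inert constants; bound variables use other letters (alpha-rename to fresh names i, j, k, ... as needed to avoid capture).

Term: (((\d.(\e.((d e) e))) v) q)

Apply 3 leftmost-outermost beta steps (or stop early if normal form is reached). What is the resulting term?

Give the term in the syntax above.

Answer: ((v q) q)

Derivation:
Step 0: (((\d.(\e.((d e) e))) v) q)
Step 1: ((\e.((v e) e)) q)
Step 2: ((v q) q)
Step 3: (normal form reached)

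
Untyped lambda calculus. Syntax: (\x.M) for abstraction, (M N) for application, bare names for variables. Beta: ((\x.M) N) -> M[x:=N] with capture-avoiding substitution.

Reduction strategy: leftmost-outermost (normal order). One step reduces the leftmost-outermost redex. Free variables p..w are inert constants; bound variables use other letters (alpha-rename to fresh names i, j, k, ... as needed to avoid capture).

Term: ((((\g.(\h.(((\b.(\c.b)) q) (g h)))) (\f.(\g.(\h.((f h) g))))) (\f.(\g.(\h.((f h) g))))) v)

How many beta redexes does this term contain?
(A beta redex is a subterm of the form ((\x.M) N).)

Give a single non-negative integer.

Answer: 2

Derivation:
Term: ((((\g.(\h.(((\b.(\c.b)) q) (g h)))) (\f.(\g.(\h.((f h) g))))) (\f.(\g.(\h.((f h) g))))) v)
  Redex: ((\g.(\h.(((\b.(\c.b)) q) (g h)))) (\f.(\g.(\h.((f h) g)))))
  Redex: ((\b.(\c.b)) q)
Total redexes: 2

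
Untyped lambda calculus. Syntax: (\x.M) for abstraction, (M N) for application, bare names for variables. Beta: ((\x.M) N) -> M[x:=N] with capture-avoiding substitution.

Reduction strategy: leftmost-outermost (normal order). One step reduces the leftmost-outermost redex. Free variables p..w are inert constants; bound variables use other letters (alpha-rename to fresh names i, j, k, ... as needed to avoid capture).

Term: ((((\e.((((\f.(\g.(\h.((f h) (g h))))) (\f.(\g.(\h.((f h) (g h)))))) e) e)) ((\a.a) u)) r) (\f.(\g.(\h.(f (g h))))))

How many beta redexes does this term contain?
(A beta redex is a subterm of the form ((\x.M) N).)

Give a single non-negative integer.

Term: ((((\e.((((\f.(\g.(\h.((f h) (g h))))) (\f.(\g.(\h.((f h) (g h)))))) e) e)) ((\a.a) u)) r) (\f.(\g.(\h.(f (g h))))))
  Redex: ((\e.((((\f.(\g.(\h.((f h) (g h))))) (\f.(\g.(\h.((f h) (g h)))))) e) e)) ((\a.a) u))
  Redex: ((\f.(\g.(\h.((f h) (g h))))) (\f.(\g.(\h.((f h) (g h))))))
  Redex: ((\a.a) u)
Total redexes: 3

Answer: 3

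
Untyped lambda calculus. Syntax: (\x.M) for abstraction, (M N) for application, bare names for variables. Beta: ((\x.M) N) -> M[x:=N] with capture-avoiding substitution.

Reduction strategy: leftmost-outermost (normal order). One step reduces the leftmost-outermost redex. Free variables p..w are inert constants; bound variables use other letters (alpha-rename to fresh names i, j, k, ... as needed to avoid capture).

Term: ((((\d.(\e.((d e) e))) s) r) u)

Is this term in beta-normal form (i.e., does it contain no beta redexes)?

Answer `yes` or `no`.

Term: ((((\d.(\e.((d e) e))) s) r) u)
Found 1 beta redex(es).

Answer: no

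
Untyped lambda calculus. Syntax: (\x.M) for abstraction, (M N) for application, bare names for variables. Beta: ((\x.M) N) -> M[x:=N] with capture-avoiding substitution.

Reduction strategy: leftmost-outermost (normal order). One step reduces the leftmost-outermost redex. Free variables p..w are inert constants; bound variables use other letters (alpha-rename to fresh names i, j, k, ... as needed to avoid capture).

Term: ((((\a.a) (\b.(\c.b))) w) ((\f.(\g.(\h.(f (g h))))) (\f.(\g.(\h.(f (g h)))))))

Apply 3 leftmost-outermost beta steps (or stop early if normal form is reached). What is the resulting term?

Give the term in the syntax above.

Step 0: ((((\a.a) (\b.(\c.b))) w) ((\f.(\g.(\h.(f (g h))))) (\f.(\g.(\h.(f (g h)))))))
Step 1: (((\b.(\c.b)) w) ((\f.(\g.(\h.(f (g h))))) (\f.(\g.(\h.(f (g h)))))))
Step 2: ((\c.w) ((\f.(\g.(\h.(f (g h))))) (\f.(\g.(\h.(f (g h)))))))
Step 3: w

Answer: w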